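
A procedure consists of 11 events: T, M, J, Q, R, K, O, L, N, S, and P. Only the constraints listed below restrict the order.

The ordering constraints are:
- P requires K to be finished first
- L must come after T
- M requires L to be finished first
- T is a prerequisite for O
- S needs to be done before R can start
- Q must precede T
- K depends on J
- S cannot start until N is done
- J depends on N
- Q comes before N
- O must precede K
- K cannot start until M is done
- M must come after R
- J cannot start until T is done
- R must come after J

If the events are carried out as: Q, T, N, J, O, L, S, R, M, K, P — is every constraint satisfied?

Yes

Every stated constraint is respected: J sits at position 4, ahead of K at position 10, and each of the other listed pairs likewise has the predecessor earlier in the sequence.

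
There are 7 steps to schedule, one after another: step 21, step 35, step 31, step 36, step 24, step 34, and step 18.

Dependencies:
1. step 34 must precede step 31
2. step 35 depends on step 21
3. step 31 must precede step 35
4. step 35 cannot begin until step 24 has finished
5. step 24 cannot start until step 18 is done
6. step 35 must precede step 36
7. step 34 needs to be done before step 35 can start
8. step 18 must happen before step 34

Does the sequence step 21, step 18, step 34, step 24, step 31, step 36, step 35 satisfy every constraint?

The sequence places step 36 ahead of step 35.
Since step 35 is required before step 36, the ordering is invalid.

No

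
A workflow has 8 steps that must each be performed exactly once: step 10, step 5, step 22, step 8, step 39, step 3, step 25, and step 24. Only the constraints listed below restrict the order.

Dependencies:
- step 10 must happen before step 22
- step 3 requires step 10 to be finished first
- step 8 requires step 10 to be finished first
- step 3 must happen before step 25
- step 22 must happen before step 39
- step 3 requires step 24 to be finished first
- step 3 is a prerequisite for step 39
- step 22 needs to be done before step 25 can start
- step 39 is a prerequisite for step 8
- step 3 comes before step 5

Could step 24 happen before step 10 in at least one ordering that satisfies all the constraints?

No chain of constraints runs from step 10 to step 24, so step 10 is not required to come first.
That means at least one valid schedule has step 24 before step 10.

Yes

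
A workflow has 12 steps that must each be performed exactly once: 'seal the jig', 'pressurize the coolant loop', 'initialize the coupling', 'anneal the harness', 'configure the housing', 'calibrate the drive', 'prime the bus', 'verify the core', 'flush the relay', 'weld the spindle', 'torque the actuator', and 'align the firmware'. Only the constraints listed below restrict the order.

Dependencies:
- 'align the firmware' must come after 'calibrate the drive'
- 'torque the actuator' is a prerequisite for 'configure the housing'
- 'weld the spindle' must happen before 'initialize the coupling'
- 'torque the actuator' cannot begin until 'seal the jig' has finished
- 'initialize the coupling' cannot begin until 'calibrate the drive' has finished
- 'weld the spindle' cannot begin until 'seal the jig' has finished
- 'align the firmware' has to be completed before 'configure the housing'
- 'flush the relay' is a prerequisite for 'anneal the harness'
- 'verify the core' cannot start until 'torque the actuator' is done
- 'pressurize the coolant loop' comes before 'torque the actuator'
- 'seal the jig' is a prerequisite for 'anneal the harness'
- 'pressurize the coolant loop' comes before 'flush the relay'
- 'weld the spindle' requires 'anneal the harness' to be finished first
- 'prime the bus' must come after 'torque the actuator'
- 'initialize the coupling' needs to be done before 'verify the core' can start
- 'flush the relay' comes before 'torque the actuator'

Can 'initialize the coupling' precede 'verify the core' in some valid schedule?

Yes

The constraints force 'initialize the coupling' before 'verify the core', so yes — every valid ordering has 'initialize the coupling' earlier.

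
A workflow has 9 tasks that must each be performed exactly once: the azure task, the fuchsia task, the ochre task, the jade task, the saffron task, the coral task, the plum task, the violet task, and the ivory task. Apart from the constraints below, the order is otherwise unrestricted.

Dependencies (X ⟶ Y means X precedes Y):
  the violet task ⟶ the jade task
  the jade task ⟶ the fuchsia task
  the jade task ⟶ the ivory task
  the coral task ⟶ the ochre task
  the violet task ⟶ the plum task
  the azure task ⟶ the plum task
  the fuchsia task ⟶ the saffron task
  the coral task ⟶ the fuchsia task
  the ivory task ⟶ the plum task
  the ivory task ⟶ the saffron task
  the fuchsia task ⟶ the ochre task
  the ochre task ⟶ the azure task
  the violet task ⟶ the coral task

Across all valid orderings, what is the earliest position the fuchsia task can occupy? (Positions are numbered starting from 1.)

4

Every task that must precede the fuchsia task has to come before it. Tracing all chains that end at the fuchsia task, those tasks are: the jade task, the coral task, the violet task — 3 in total.
So at minimum 3 tasks come before the fuchsia task, putting the fuchsia task no earlier than position 4. That position is achievable by scheduling exactly those predecessors first.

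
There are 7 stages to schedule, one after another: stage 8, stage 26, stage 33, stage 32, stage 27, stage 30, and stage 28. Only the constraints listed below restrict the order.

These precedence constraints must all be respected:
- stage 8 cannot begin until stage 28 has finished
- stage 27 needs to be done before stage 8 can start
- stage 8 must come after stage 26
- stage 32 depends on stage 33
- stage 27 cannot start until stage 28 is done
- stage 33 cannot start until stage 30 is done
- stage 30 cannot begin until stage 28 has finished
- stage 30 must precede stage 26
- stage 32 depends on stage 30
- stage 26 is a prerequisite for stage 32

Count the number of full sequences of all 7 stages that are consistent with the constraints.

Stage 28 is the only stage with nothing required before it, so every ordering starts there.
Systematically extending each partial ordering one stage at a time and counting, there are 21 complete orderings.

21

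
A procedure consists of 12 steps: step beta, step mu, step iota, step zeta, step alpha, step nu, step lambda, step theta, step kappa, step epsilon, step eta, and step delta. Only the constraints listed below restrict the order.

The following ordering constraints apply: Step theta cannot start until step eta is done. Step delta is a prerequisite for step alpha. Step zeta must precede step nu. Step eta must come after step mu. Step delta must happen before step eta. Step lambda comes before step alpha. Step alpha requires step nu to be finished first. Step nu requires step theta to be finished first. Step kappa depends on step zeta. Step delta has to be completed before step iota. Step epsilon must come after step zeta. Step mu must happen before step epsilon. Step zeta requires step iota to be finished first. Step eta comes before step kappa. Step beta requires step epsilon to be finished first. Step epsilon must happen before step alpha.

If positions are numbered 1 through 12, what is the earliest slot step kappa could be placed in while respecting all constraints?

Every step that must precede step kappa has to come before it. Tracing all chains that end at step kappa, those steps are: step mu, step iota, step zeta, step eta, step delta — 5 in total.
So at minimum 5 steps come before step kappa, putting step kappa no earlier than position 6. That position is achievable by scheduling exactly those predecessors first.

6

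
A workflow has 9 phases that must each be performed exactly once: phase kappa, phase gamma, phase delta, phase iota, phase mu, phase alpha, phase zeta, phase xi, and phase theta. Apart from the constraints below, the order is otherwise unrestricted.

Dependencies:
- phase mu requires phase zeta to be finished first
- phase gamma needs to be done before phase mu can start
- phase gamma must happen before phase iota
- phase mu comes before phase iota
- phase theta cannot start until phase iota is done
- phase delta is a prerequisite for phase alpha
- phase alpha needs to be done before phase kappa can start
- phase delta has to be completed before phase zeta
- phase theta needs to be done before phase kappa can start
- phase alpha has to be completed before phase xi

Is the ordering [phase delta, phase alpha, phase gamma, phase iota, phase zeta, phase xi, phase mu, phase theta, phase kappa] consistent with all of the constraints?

In the proposed order, phase iota appears before phase mu.
That contradicts the constraint that phase mu must precede phase iota.

No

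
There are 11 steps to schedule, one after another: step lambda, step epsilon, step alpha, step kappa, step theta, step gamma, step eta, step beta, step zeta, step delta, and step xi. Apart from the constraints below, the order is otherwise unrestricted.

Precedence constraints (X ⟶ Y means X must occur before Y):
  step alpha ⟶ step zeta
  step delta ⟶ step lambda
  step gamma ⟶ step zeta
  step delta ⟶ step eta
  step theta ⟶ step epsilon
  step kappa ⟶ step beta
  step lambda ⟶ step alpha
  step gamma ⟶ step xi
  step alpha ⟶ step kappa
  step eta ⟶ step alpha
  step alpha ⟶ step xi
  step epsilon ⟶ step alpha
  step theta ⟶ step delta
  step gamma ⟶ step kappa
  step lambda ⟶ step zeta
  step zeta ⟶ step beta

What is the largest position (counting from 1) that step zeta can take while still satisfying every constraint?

Following the constraints forward from step zeta, its only required successor is step beta.
So at least 1 step follows step zeta, putting step zeta no later than position 10. That position is achievable by scheduling everything else first.

10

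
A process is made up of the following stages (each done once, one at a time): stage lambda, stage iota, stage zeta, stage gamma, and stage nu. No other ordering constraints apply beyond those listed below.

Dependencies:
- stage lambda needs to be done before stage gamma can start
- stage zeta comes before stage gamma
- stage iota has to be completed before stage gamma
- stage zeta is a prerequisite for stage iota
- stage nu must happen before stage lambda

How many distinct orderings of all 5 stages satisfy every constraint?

6

The stages with no prerequisites are stage zeta, stage nu; any of them can be placed first.
Counting all ways to extend the partial order to a total order gives 6.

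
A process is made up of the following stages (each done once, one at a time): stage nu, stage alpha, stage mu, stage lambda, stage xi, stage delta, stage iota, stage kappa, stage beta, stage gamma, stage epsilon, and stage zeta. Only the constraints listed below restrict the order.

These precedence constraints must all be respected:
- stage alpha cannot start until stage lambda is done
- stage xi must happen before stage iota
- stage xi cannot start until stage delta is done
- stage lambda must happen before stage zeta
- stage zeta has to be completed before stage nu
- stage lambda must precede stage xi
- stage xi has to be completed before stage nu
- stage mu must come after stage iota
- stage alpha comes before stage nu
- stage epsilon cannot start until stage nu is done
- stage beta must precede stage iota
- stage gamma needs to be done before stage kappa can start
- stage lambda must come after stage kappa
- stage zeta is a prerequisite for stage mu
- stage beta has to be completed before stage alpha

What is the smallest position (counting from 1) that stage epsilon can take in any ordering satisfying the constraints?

10

Every stage that must precede stage epsilon has to come before it. Tracing all chains that end at stage epsilon, those stages are: stage nu, stage alpha, stage lambda, stage xi, stage delta, stage kappa, stage beta, stage gamma, stage zeta — 9 in total.
With 9 mandatory predecessors, the earliest stage epsilon can sit is position 9+1 = 10, and placing just those 9 first achieves it.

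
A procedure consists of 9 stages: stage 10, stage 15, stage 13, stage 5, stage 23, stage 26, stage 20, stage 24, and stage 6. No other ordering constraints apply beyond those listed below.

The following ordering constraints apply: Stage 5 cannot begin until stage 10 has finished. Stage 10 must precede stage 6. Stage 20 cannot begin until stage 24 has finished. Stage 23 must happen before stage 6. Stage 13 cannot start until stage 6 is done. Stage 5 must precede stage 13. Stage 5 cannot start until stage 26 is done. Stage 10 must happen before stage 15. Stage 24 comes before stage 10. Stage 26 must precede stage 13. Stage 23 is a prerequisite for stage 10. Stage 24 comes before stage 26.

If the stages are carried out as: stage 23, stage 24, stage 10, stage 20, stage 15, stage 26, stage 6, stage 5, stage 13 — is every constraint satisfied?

Going through the constraints one by one, each required predecessor appears earlier in the sequence than its dependent — e.g. stage 23 (position 1) is before stage 6 (position 7), as required.

Yes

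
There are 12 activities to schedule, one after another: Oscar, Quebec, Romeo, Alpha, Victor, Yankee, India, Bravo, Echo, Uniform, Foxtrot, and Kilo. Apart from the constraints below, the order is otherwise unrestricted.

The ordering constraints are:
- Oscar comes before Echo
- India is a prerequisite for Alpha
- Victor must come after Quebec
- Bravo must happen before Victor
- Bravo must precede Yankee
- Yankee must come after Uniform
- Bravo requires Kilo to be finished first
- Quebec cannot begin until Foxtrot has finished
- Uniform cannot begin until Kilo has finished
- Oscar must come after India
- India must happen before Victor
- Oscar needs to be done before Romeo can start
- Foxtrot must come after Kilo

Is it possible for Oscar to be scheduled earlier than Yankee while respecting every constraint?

Yes

Nothing in the constraints forces Yankee before Oscar — there is no chain from Yankee to Oscar.
So a valid ordering placing Oscar earlier than Yankee exists.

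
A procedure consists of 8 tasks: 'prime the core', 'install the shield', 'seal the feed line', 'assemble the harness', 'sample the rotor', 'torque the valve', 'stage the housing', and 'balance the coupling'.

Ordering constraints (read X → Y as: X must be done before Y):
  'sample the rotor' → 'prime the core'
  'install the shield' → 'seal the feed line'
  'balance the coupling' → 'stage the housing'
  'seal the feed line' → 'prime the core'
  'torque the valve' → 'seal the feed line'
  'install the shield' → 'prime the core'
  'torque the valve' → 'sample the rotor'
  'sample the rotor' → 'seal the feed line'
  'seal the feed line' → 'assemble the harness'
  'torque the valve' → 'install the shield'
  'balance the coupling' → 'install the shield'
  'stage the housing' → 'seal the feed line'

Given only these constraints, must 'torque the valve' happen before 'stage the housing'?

No

No chain of constraints connects 'torque the valve' to 'stage the housing' in either direction.
A valid ordering placing 'stage the housing' before 'torque the valve' exists, so the answer is no.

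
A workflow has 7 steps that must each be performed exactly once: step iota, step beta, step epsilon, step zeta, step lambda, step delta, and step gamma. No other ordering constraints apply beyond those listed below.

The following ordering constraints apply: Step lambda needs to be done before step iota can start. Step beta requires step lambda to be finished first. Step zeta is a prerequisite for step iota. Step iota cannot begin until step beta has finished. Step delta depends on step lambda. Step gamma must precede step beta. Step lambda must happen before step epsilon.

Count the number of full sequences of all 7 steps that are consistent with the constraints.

174

3 steps have no prerequisites (step zeta, step lambda, step gamma), so any of them could come first.
Enumerating by repeatedly choosing an available step (one whose prerequisites are all placed) gives 174 distinct complete orderings.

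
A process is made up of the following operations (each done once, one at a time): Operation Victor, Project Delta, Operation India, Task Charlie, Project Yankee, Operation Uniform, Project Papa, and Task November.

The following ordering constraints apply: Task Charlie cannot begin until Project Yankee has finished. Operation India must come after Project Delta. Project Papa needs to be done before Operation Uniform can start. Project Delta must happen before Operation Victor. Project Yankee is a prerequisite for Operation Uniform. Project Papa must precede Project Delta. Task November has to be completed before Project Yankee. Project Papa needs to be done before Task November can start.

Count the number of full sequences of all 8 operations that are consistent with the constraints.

140

Project Papa is the only operation with nothing required before it, so every ordering starts there.
Counting all ways to extend the partial order to a total order gives 140.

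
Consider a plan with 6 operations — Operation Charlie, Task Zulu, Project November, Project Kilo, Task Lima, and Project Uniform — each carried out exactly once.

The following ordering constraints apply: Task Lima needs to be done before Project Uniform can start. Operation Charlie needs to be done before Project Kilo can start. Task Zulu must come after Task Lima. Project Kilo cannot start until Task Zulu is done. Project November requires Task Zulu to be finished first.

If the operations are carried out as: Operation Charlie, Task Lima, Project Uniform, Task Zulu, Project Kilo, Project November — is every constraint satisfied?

Yes

Checking each listed constraint against this order: for instance, Operation Charlie is in position 1 and Project Kilo in position 5, so that constraint holds — and the remaining constraints check out the same way.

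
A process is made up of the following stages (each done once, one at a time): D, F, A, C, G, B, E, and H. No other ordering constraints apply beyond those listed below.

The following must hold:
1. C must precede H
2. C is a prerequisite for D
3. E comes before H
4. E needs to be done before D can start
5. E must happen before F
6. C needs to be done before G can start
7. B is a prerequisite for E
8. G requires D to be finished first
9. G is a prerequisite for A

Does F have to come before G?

No chain of constraints connects F to G in either direction.
There exist valid orderings with G before F, so F is not required to come first.

No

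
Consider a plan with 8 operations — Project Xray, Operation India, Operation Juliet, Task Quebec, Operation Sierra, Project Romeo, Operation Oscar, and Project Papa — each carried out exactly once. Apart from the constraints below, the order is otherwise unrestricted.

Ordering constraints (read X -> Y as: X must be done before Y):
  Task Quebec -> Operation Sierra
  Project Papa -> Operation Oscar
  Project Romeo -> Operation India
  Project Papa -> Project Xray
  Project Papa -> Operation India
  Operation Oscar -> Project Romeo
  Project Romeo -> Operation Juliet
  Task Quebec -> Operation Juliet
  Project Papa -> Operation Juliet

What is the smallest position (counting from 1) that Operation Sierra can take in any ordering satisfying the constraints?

2

Working backwards through the constraints from Operation Sierra, its only required predecessor is Task Quebec.
So at minimum 1 operation comes before Operation Sierra, putting Operation Sierra no earlier than position 2. That position is achievable by scheduling exactly that predecessor first.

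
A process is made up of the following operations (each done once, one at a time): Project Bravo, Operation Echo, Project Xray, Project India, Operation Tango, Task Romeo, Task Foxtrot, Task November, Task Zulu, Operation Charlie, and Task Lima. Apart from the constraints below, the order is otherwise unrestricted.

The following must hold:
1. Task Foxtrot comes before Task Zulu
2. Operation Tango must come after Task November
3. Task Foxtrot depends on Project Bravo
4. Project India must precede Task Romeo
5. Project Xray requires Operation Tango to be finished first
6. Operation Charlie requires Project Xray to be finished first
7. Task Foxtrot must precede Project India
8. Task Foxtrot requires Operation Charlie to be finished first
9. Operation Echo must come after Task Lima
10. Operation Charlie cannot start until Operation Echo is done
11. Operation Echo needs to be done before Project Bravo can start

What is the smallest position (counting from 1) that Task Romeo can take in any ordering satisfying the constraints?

10

Working backwards through the constraints from Task Romeo, its full set of required predecessors is Project Bravo, Operation Echo, Project Xray, Project India, Operation Tango, Task Foxtrot, Task November, Operation Charlie, Task Lima — 9 of them.
With 9 mandatory predecessors, the earliest Task Romeo can sit is position 9+1 = 10, and placing just those 9 first achieves it.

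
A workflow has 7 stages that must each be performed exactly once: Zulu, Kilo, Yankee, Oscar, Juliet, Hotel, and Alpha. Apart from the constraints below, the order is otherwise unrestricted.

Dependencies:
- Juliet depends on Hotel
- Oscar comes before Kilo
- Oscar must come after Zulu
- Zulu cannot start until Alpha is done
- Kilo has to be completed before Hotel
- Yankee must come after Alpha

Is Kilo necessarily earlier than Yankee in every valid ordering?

Kilo and Yankee are not related by any chain of constraints.
So Kilo can come before Yankee or after — it is not forced.

No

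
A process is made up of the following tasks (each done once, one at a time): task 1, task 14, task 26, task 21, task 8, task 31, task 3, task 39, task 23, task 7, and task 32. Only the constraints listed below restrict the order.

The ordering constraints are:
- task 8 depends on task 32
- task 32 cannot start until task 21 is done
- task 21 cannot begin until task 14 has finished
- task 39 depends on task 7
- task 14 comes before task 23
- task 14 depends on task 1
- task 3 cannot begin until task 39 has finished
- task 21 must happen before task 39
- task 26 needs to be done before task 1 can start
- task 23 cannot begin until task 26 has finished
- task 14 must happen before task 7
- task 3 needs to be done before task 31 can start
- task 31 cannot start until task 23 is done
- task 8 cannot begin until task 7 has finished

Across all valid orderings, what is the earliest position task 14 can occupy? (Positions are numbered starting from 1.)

Working backwards through the constraints from task 14, its full set of required predecessors is task 1, task 26 — 2 of them.
With 2 mandatory predecessors, the earliest task 14 can sit is position 2+1 = 3, and placing just those 2 first achieves it.

3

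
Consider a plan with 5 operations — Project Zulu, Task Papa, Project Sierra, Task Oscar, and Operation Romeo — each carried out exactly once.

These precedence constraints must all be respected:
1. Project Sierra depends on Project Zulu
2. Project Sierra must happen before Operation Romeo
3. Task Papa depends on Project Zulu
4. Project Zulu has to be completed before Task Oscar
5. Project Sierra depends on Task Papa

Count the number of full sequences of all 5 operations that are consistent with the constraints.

4

Project Zulu is the only operation with nothing required before it, so every ordering starts there.
Enumerating by repeatedly choosing an available operation (one whose prerequisites are all placed) gives 4 distinct complete orderings.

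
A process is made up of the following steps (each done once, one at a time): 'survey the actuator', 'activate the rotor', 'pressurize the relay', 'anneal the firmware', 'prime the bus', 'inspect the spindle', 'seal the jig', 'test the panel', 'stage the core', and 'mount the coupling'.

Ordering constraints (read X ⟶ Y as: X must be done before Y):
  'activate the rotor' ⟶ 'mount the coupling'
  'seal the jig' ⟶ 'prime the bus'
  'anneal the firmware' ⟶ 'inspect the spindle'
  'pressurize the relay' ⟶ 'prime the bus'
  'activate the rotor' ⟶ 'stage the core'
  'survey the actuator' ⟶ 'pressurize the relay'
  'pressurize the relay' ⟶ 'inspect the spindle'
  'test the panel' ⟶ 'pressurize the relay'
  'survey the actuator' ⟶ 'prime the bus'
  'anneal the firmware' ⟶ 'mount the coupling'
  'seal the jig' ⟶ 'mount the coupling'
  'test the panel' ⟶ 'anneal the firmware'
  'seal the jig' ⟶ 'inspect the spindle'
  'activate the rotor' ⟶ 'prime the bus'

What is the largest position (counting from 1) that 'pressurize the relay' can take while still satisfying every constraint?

The steps that are forced after 'pressurize the relay', directly or by a chain of constraints, are 'prime the bus', 'inspect the spindle'. That's 2 steps.
So at least 2 steps follow 'pressurize the relay', putting 'pressurize the relay' no later than position 8. That position is achievable by scheduling everything else first.

8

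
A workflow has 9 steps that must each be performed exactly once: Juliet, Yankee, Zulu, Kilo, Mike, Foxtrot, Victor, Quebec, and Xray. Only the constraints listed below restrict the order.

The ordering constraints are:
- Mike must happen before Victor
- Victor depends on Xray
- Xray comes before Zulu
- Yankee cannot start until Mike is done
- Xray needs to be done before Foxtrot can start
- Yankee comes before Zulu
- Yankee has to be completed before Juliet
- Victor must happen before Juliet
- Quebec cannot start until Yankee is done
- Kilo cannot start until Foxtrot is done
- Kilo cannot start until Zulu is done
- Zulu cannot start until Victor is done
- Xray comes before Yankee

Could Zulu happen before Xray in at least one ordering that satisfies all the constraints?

No

The constraints give a chain Xray → Zulu, which forces Xray before Zulu.
So no valid ordering can have Zulu before Xray.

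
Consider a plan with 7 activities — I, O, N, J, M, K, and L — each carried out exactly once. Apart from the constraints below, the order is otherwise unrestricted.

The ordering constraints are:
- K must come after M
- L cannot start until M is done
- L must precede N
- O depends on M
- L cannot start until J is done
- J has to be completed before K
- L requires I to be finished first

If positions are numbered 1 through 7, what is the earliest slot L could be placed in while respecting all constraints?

4

Working backwards through the constraints from L, its full set of required predecessors is I, J, M — 3 of them.
So at minimum 3 activities come before L, putting L no earlier than position 4. That position is achievable by scheduling exactly those predecessors first.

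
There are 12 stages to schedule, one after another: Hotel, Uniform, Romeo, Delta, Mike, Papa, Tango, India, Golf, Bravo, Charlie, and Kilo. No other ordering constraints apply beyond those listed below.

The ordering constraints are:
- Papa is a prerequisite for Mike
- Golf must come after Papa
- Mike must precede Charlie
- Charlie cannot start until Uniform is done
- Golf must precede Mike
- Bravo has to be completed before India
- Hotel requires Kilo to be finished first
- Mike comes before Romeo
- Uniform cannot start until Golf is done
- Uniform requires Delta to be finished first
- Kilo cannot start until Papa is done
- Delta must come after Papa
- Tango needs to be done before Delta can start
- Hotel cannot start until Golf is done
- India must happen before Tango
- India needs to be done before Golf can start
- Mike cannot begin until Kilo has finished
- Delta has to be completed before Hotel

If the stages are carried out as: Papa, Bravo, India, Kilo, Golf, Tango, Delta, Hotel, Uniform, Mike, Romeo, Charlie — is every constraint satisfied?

Yes

Going through the constraints one by one, each required predecessor appears earlier in the sequence than its dependent — e.g. Papa (position 1) is before Mike (position 10), as required.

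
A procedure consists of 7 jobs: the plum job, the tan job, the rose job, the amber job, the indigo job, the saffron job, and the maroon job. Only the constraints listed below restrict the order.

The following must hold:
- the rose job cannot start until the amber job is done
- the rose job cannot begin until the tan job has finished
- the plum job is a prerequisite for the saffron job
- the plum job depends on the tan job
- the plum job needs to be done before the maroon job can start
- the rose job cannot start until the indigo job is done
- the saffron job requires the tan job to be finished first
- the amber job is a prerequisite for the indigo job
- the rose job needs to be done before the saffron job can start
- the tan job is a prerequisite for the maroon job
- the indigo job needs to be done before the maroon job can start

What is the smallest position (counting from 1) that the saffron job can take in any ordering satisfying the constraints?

The jobs that are forced before the saffron job, directly or transitively, are the plum job, the tan job, the rose job, the amber job, the indigo job. That's 5 jobs.
So at minimum 5 jobs come before the saffron job, putting the saffron job no earlier than position 6. That position is achievable by scheduling exactly those predecessors first.

6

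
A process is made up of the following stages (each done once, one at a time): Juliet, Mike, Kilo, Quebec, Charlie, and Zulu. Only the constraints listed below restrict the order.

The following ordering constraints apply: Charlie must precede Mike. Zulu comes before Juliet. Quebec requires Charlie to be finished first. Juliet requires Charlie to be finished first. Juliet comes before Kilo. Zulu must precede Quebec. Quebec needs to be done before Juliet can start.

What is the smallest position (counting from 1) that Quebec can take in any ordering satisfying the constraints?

3

The stages that are forced before Quebec, directly or transitively, are Charlie, Zulu. That's 2 stages.
With 2 mandatory predecessors, the earliest Quebec can sit is position 2+1 = 3, and placing just those 2 first achieves it.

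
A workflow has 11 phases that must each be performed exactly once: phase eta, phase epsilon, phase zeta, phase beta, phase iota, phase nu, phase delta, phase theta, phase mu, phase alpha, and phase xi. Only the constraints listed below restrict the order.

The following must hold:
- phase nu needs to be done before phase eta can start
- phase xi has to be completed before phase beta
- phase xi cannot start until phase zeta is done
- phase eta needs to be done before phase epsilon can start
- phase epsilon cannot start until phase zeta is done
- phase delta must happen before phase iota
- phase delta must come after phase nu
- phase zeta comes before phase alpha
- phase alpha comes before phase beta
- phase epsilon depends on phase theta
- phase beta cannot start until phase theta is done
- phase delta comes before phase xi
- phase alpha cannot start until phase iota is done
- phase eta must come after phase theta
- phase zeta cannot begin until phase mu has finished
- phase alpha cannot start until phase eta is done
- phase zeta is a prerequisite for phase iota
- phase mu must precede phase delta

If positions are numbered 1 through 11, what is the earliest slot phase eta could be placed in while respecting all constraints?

3

The phases that are forced before phase eta, directly or transitively, are phase nu, phase theta. That's 2 phases.
With 2 mandatory predecessors, the earliest phase eta can sit is position 2+1 = 3, and placing just those 2 first achieves it.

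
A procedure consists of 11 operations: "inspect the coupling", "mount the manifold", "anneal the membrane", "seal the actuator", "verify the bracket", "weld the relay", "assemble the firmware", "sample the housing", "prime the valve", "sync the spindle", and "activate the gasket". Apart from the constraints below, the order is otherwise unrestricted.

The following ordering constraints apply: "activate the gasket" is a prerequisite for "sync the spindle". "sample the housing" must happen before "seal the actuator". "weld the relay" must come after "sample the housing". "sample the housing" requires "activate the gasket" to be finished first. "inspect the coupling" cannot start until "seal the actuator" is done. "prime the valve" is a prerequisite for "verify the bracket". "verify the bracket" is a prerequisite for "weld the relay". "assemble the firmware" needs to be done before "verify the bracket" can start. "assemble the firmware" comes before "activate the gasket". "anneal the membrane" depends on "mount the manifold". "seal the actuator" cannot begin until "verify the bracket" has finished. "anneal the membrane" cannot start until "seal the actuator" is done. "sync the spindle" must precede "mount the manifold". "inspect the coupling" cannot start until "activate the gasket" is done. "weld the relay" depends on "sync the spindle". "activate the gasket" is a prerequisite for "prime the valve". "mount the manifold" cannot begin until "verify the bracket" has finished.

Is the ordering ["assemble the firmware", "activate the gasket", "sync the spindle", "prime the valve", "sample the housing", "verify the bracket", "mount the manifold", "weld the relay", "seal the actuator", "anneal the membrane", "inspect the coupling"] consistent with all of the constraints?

Going through the constraints one by one, each required predecessor appears earlier in the sequence than its dependent — e.g. "activate the gasket" (position 2) is before "inspect the coupling" (position 11), as required.

Yes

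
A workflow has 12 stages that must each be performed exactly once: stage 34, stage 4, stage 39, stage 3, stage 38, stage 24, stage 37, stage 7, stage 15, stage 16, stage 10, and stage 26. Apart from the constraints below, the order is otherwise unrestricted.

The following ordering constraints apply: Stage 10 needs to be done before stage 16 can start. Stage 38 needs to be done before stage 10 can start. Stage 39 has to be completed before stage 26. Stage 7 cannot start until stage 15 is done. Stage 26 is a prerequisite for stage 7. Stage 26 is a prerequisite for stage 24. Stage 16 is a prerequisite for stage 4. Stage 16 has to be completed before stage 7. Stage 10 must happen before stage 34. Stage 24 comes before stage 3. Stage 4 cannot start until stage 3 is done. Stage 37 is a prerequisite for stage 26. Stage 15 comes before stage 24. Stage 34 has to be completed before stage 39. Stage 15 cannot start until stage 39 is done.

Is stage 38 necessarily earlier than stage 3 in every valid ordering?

Following the dependencies: stage 38 → stage 10 → stage 34 → stage 39 → stage 15 → stage 24 → stage 3.
Hence stage 38 necessarily comes before stage 3.

Yes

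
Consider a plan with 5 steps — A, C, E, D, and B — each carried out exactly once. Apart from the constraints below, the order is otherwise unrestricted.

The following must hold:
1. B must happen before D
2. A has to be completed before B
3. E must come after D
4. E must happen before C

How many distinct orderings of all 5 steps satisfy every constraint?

Only A has no prerequisites, so it must go first.
Every step is then forced in turn, so only 1 complete ordering is consistent with the constraints.

1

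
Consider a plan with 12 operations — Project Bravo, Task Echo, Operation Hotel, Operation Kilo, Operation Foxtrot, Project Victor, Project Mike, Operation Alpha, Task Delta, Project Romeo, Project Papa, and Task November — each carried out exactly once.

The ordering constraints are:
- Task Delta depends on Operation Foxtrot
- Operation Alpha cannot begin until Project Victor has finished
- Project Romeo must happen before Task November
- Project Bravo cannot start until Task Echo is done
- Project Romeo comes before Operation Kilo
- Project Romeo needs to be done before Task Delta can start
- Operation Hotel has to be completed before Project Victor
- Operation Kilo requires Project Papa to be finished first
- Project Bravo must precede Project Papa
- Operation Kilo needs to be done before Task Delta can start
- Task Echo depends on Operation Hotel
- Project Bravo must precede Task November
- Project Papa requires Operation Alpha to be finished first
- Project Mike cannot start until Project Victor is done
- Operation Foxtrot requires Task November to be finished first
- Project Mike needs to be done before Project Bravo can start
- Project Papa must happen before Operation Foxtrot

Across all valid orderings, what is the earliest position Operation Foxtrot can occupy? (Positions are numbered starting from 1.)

10

The operations that are forced before Operation Foxtrot, directly or transitively, are Project Bravo, Task Echo, Operation Hotel, Project Victor, Project Mike, Operation Alpha, Project Romeo, Project Papa, Task November. That's 9 operations.
So at minimum 9 operations come before Operation Foxtrot, putting Operation Foxtrot no earlier than position 10. That position is achievable by scheduling exactly those predecessors first.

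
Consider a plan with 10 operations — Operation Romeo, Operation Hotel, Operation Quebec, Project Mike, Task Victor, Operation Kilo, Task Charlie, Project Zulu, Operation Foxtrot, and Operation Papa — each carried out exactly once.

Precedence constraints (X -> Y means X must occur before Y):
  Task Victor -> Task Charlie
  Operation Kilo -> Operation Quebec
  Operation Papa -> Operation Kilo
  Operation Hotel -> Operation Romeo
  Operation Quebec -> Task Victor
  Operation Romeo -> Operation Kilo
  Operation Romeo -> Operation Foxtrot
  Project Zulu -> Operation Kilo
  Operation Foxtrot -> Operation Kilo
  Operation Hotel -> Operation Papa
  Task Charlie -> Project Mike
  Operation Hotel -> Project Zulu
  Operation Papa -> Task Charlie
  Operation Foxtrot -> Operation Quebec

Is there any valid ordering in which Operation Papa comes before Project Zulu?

The constraints leave Operation Papa and Project Zulu unordered relative to each other; nothing requires Project Zulu earlier.
So a valid ordering placing Operation Papa earlier than Project Zulu exists.

Yes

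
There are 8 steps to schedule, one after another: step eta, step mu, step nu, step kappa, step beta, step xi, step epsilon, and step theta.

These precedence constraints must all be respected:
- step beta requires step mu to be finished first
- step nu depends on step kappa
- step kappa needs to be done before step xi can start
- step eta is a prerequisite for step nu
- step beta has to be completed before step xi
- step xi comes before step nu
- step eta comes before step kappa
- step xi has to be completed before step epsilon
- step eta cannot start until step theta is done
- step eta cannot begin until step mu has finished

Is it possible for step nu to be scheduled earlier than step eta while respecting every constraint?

There is a dependency chain step eta → step nu, so step nu always comes after step eta.
So no valid ordering can have step nu before step eta.

No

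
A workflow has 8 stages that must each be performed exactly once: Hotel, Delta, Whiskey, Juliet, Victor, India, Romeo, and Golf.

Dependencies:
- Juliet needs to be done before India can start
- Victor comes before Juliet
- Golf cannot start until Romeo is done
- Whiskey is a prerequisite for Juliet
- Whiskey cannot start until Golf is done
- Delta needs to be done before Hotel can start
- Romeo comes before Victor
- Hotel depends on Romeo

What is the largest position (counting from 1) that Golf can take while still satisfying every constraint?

Every stage that must follow Golf has to come after it. Tracing all chains starting from Golf, those stages are: Whiskey, Juliet, India — 3 in total.
So at least 3 stages follow Golf, putting Golf no later than position 5. That position is achievable by scheduling everything else first.

5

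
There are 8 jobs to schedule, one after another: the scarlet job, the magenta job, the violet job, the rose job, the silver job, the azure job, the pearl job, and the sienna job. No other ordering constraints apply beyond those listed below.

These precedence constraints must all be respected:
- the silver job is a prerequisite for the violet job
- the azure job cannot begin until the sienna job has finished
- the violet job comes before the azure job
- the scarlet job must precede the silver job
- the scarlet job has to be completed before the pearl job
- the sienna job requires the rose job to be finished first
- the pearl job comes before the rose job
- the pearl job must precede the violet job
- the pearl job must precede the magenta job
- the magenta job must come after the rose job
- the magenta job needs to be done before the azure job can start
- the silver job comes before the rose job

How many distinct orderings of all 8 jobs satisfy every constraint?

16

The scarlet job is the only job with nothing required before it, so every ordering starts there.
Systematically extending each partial ordering one job at a time and counting, there are 16 complete orderings.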